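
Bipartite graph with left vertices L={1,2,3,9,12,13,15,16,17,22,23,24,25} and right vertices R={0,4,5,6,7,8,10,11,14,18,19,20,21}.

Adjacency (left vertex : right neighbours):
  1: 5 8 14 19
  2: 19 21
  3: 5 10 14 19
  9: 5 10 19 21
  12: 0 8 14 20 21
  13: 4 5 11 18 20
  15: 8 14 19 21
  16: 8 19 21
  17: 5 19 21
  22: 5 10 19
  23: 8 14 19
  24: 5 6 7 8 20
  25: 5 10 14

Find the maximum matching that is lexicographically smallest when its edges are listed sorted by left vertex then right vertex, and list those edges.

|M| = 9 (so the lex-smallest maximum matching has 9 edges)
process left vertices in ascending order; for each, take the smallest-labelled available neighbour that still permits 9 edges overall, or leave it unmatched if none does
lex-smallest matching: {1-5, 2-19, 3-10, 9-21, 12-0, 13-4, 15-8, 23-14, 24-6}

Lex-smallest maximum matching: {(1,5), (2,19), (3,10), (9,21), (12,0), (13,4), (15,8), (23,14), (24,6)}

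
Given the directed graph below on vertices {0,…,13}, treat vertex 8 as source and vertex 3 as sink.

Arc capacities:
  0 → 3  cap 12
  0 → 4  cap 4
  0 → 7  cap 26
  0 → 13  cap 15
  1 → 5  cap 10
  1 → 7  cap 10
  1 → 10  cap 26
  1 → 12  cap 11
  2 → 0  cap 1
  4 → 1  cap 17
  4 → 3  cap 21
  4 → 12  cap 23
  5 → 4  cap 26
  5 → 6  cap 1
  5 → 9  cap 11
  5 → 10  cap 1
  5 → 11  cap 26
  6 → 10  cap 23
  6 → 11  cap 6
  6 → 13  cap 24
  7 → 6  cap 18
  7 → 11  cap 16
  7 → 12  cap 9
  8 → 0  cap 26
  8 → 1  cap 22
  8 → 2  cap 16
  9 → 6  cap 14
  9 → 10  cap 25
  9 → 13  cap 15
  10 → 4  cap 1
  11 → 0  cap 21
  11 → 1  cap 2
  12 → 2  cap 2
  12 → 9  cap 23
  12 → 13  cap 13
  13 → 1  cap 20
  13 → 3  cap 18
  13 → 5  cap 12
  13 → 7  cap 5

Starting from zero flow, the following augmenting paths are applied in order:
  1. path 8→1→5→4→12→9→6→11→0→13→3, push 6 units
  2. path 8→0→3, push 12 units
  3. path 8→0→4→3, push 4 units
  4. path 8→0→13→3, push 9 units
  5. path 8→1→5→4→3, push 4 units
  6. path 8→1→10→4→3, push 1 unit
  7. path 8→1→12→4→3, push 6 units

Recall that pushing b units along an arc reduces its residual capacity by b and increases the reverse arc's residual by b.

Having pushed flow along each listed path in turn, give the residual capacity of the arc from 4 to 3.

Residual capacity of (4,3): 6

after path 1 (8→1→5→4→12→9→6→11→0→13→3, push 6): res(4,3)=21
after path 2 (8→0→3, push 12): res(4,3)=21
after path 3 (8→0→4→3, push 4): res(4,3)=17
after path 4 (8→0→13→3, push 9): res(4,3)=17
after path 5 (8→1→5→4→3, push 4): res(4,3)=13
after path 6 (8→1→10→4→3, push 1): res(4,3)=12
after path 7 (8→1→12→4→3, push 6): res(4,3)=6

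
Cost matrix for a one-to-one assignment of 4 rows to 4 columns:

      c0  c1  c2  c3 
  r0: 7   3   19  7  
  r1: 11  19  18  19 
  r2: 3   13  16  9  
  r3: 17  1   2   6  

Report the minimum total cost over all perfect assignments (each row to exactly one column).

Minimum assignment cost: 25

optimal assignment: row0→col1 (cost 3), row1→col0 (cost 11), row2→col3 (cost 9), row3→col2 (cost 2)
total = 3 + 11 + 9 + 2 = 25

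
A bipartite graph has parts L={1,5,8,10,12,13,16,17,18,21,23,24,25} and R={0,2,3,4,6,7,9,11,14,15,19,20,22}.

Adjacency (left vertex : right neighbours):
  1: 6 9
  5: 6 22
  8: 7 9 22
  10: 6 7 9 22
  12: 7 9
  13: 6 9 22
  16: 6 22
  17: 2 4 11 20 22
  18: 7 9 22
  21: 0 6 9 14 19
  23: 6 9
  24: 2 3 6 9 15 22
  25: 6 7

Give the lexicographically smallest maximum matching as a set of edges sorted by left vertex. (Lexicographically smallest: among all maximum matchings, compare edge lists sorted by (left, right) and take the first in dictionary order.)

|M| = 7 (so the lex-smallest maximum matching has 7 edges)
process left vertices in ascending order; for each, take the smallest-labelled available neighbour that still permits 7 edges overall, or leave it unmatched if none does
lex-smallest matching: {1-6, 5-22, 8-7, 10-9, 17-2, 21-0, 24-3}

Lex-smallest maximum matching: {(1,6), (5,22), (8,7), (10,9), (17,2), (21,0), (24,3)}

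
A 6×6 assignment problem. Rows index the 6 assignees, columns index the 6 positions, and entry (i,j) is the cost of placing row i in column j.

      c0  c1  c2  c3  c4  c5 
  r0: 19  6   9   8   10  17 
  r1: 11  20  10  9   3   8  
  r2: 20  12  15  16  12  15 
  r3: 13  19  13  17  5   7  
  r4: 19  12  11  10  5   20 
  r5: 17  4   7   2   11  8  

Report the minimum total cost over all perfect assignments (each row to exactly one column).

one of 2 optimal assignments: row0→col1 (cost 6), row1→col0 (cost 11), row2→col2 (cost 15), row3→col5 (cost 7), row4→col4 (cost 5), row5→col3 (cost 2)
total = 6 + 11 + 15 + 7 + 5 + 2 = 46

Minimum assignment cost: 46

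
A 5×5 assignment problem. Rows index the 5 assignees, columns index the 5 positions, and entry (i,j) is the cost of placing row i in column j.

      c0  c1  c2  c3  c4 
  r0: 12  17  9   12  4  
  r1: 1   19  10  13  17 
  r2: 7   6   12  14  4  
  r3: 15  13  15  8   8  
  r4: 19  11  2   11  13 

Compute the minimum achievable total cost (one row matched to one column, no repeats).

Minimum assignment cost: 21

optimal assignment: row0→col4 (cost 4), row1→col0 (cost 1), row2→col1 (cost 6), row3→col3 (cost 8), row4→col2 (cost 2)
total = 4 + 1 + 6 + 8 + 2 = 21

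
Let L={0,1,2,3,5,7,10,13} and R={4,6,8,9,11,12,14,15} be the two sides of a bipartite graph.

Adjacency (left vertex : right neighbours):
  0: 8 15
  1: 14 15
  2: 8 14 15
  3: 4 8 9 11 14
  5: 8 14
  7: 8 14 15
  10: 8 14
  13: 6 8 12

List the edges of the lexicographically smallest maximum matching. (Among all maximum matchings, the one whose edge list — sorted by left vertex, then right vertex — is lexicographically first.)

Lex-smallest maximum matching: {(0,8), (1,14), (2,15), (3,4), (13,6)}

|M| = 5 (so the lex-smallest maximum matching has 5 edges)
process left vertices in ascending order; for each, take the smallest-labelled available neighbour that still permits 5 edges overall, or leave it unmatched if none does
lex-smallest matching: {0-8, 1-14, 2-15, 3-4, 13-6}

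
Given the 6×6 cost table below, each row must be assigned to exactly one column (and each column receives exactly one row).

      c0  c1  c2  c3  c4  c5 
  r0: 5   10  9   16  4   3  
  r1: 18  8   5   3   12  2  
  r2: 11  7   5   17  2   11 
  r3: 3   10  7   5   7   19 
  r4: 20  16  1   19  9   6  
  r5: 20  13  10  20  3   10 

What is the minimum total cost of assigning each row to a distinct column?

Minimum assignment cost: 20

optimal assignment: row0→col5 (cost 3), row1→col3 (cost 3), row2→col1 (cost 7), row3→col0 (cost 3), row4→col2 (cost 1), row5→col4 (cost 3)
total = 3 + 3 + 7 + 3 + 1 + 3 = 20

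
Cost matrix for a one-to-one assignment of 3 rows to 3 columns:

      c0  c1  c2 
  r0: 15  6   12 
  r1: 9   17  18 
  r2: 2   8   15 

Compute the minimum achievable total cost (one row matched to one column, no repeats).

Minimum assignment cost: 26

optimal assignment: row0→col1 (cost 6), row1→col2 (cost 18), row2→col0 (cost 2)
total = 6 + 18 + 2 = 26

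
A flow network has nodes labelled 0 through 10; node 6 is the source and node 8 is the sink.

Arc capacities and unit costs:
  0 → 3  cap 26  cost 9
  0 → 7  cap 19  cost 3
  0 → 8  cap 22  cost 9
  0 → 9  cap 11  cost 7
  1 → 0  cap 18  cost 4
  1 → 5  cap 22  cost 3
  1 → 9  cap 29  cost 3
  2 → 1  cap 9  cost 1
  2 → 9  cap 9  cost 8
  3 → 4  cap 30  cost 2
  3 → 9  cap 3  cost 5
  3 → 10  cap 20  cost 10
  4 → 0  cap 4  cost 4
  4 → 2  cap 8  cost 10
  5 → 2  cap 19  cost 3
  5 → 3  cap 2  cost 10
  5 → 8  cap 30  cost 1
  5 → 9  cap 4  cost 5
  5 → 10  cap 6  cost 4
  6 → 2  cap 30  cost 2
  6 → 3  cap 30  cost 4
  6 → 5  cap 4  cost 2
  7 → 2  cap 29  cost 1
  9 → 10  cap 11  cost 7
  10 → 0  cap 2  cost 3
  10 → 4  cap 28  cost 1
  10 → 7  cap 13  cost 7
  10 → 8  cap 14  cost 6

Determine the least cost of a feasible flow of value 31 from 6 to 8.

shortest-cost path #1: 6→5→8 push 4 @ unit cost 3 (adds 12)
shortest-cost path #2: 6→2→1→5→8 push 9 @ unit cost 7 (adds 63)
shortest-cost path #3: 6→3→4→0→8 push 4 @ unit cost 19 (adds 76)
shortest-cost path #4: 6→3→10→8 push 14 @ unit cost 20 (adds 280)
total cost = 431

Minimum cost for 31 units: 431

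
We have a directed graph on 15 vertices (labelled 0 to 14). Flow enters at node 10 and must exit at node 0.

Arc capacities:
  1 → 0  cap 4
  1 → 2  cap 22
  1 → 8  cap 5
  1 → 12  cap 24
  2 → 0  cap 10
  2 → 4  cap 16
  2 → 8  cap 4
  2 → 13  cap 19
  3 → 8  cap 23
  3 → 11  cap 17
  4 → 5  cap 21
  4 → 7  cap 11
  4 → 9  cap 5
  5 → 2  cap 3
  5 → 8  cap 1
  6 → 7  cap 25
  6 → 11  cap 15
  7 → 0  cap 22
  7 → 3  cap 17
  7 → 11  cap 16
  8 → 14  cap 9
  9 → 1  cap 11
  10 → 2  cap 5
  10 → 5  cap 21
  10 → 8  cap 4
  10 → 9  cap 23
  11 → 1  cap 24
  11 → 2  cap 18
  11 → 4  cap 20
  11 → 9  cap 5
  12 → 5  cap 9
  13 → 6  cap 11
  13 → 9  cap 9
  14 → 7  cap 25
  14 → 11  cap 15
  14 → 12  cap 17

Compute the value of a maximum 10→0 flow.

augment #1: 10→2→0 bottleneck 5, total now 5
augment #2: 10→5→2→0 bottleneck 3, total now 8
augment #3: 10→9→1→0 bottleneck 4, total now 12
augment #4: 10→8→14→7→0 bottleneck 4, total now 16
augment #5: 10→9→1→2→0 bottleneck 2, total now 18
augment #6: 10→5→8→14→7→0 bottleneck 1, total now 19
augment #7: 10→9→1→2→4→7→0 bottleneck 5, total now 24

Maximum flow value: 24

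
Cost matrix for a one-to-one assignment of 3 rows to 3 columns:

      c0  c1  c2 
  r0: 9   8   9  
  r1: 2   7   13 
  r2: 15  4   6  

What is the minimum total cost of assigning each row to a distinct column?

optimal assignment: row0→col2 (cost 9), row1→col0 (cost 2), row2→col1 (cost 4)
total = 9 + 2 + 4 = 15

Minimum assignment cost: 15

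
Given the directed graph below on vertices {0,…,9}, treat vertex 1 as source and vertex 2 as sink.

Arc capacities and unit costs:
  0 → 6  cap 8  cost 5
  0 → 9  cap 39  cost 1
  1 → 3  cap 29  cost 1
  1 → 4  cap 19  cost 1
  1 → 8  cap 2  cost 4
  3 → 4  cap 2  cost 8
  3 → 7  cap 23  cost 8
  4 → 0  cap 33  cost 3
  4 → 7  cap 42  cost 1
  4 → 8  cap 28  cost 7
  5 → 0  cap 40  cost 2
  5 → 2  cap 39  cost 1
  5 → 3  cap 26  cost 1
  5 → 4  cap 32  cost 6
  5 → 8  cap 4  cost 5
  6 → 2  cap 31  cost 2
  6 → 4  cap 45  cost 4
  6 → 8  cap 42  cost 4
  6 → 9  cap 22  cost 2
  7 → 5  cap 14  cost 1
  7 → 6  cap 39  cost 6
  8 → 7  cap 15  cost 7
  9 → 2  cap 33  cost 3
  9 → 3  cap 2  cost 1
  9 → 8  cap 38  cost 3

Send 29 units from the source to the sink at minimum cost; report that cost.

Minimum cost for 29 units: 246

shortest-cost path #1: 1→4→7→5→2 push 14 @ unit cost 4 (adds 56)
shortest-cost path #2: 1→4→0→9→2 push 5 @ unit cost 8 (adds 40)
shortest-cost path #3: 1→3→7→4→0→9→2 push 10 @ unit cost 15 (adds 150)
total cost = 246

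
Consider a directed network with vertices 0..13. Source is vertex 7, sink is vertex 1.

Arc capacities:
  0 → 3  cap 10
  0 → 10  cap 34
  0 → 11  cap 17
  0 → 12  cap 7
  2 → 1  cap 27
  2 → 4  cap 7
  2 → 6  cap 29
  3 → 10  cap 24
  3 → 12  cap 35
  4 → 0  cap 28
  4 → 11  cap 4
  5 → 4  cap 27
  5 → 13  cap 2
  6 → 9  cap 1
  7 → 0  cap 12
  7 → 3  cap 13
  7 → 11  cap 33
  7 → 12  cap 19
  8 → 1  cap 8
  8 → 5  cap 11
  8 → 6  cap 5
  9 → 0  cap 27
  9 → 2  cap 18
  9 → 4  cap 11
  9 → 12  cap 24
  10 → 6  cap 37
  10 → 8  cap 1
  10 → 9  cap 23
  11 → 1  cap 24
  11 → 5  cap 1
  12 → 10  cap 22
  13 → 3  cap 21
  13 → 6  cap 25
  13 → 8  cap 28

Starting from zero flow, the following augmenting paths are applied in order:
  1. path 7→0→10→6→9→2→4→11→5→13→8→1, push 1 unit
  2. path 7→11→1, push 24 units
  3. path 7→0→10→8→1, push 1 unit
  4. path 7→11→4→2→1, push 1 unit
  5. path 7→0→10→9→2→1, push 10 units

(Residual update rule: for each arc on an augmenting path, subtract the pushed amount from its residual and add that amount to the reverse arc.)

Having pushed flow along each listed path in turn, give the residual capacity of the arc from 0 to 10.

Residual capacity of (0,10): 22

after path 1 (7→0→10→6→9→2→4→11→5→13→8→1, push 1): res(0,10)=33
after path 2 (7→11→1, push 24): res(0,10)=33
after path 3 (7→0→10→8→1, push 1): res(0,10)=32
after path 4 (7→11→4→2→1, push 1): res(0,10)=32
after path 5 (7→0→10→9→2→1, push 10): res(0,10)=22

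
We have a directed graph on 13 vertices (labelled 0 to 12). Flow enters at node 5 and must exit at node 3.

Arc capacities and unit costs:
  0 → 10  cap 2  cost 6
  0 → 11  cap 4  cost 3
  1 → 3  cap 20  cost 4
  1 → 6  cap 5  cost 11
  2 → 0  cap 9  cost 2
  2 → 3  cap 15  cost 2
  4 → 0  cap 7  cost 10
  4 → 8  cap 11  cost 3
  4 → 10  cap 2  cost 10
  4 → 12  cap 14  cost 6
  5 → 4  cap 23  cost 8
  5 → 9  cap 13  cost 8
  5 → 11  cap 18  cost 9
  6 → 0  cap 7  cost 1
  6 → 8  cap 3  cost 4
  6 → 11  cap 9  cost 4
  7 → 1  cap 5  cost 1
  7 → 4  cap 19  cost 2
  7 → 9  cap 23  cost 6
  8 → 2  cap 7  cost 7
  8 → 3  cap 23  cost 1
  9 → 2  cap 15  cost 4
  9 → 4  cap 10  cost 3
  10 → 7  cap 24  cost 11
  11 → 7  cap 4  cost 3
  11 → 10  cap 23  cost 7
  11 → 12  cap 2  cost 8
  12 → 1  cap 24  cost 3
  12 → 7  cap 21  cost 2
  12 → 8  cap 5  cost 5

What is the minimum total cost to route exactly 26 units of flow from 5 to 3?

shortest-cost path #1: 5→4→8→3 push 11 @ unit cost 12 (adds 132)
shortest-cost path #2: 5→9→2→3 push 13 @ unit cost 14 (adds 182)
shortest-cost path #3: 5→11→7→1→3 push 2 @ unit cost 17 (adds 34)
total cost = 348

Minimum cost for 26 units: 348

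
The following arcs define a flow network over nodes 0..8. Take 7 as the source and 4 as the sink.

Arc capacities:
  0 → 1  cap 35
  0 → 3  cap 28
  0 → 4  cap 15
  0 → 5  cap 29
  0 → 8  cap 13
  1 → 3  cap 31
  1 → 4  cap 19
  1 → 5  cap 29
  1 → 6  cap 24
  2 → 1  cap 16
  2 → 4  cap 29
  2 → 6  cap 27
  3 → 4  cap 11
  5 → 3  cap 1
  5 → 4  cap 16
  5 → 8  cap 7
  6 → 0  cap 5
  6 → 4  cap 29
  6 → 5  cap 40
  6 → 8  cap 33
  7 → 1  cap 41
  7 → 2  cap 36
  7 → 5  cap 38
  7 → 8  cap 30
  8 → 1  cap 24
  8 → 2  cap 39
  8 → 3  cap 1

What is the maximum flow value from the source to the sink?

Maximum flow value: 109

augment #1: 7→1→4 bottleneck 19, total now 19
augment #2: 7→2→4 bottleneck 29, total now 48
augment #3: 7→5→4 bottleneck 16, total now 64
augment #4: 7→1→3→4 bottleneck 11, total now 75
augment #5: 7→1→6→4 bottleneck 11, total now 86
augment #6: 7→2→6→4 bottleneck 7, total now 93
augment #7: 7→8→1→6→4 bottleneck 11, total now 104
augment #8: 7→8→1→6→0→4 bottleneck 2, total now 106
augment #9: 7→8→2→6→0→4 bottleneck 3, total now 109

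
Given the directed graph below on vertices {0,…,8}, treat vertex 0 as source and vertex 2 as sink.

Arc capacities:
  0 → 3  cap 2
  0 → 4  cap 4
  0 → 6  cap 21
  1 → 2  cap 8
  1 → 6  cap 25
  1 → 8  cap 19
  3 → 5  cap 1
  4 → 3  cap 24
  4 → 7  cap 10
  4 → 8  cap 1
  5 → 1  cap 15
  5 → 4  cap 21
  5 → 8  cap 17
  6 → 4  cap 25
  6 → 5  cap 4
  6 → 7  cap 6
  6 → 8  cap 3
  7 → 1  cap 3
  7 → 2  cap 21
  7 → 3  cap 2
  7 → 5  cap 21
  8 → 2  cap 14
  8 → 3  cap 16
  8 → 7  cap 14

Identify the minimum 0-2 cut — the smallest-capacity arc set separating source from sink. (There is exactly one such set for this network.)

Min-cut arcs: {(3,5), (4,7), (4,8), (6,5), (6,7), (6,8)} (total capacity 25)

augment #1: 0→4→7→2 push 4
augment #2: 0→6→7→2 push 6
augment #3: 0→6→8→2 push 3
augment #4: 0→3→5→1→2 push 1
augment #5: 0→6→4→7→2 push 6
augment #6: 0→6→4→8→2 push 1
augment #7: 0→6→5→1→2 push 4
max flow = 25; residual-reachable set from 0 gives S-side
cut edges (S→T): {(3,5), (4,7), (4,8), (6,5), (6,7), (6,8)} total cap 25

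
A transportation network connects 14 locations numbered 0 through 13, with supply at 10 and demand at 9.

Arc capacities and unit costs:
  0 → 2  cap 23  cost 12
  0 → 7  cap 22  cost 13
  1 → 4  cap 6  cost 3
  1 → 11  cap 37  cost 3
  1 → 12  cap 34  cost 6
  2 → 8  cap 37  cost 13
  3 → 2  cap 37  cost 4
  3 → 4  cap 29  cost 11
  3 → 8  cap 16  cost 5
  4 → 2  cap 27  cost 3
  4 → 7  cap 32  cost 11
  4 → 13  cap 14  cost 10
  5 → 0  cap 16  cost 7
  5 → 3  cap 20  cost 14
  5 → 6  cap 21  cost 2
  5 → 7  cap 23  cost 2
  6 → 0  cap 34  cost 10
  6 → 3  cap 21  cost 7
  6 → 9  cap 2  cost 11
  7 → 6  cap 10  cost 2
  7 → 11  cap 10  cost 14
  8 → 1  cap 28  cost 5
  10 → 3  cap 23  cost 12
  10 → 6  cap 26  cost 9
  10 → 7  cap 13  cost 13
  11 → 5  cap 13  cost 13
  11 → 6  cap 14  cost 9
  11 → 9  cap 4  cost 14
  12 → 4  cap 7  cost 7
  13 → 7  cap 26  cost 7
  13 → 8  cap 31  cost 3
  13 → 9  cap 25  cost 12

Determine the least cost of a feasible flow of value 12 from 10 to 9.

Minimum cost for 12 units: 466

shortest-cost path #1: 10→6→9 push 2 @ unit cost 20 (adds 40)
shortest-cost path #2: 10→3→8→1→11→9 push 4 @ unit cost 39 (adds 156)
shortest-cost path #3: 10→3→4→13→9 push 6 @ unit cost 45 (adds 270)
total cost = 466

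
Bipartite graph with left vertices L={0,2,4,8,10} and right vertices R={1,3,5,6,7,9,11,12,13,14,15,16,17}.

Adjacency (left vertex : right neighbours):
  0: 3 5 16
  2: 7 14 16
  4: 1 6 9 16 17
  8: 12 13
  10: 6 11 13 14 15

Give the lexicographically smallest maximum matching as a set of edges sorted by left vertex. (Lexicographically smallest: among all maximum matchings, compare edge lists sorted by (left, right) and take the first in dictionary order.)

Lex-smallest maximum matching: {(0,3), (2,7), (4,1), (8,12), (10,6)}

|M| = 5 (so the lex-smallest maximum matching has 5 edges)
process left vertices in ascending order; for each, take the smallest-labelled available neighbour that still permits 5 edges overall, or leave it unmatched if none does
lex-smallest matching: {0-3, 2-7, 4-1, 8-12, 10-6}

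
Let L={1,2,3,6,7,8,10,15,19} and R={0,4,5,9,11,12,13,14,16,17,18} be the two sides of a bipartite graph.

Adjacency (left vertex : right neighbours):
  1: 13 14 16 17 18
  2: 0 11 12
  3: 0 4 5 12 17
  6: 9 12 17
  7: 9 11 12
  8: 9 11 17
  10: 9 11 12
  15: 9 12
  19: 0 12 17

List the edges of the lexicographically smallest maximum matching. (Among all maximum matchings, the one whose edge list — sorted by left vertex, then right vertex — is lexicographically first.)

|M| = 7 (so the lex-smallest maximum matching has 7 edges)
process left vertices in ascending order; for each, take the smallest-labelled available neighbour that still permits 7 edges overall, or leave it unmatched if none does
lex-smallest matching: {1-13, 2-0, 3-4, 6-9, 7-11, 8-17, 10-12}

Lex-smallest maximum matching: {(1,13), (2,0), (3,4), (6,9), (7,11), (8,17), (10,12)}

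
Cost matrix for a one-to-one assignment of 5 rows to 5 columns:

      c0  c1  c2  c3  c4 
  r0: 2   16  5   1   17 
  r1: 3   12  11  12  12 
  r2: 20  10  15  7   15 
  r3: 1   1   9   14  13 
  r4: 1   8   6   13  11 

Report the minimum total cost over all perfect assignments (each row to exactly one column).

Minimum assignment cost: 26

one of 2 optimal assignments: row0→col2 (cost 5), row1→col4 (cost 12), row2→col3 (cost 7), row3→col1 (cost 1), row4→col0 (cost 1)
total = 5 + 12 + 7 + 1 + 1 = 26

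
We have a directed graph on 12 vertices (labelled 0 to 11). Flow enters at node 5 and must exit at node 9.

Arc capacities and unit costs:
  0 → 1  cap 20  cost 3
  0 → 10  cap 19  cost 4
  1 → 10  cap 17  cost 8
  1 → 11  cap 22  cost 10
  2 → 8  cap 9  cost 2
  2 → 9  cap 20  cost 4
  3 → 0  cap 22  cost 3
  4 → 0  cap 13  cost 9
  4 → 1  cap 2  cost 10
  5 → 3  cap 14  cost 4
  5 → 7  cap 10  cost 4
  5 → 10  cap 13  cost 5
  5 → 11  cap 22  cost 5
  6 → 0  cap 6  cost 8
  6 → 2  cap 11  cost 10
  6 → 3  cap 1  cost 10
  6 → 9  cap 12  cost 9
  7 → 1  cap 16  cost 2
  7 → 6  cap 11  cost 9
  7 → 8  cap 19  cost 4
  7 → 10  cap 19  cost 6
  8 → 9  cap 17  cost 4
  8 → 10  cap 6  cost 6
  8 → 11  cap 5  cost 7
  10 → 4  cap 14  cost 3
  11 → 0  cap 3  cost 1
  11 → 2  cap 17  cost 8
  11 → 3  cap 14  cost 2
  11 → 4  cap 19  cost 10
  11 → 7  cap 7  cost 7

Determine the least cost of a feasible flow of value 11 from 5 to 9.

shortest-cost path #1: 5→7→8→9 push 10 @ unit cost 12 (adds 120)
shortest-cost path #2: 5→11→2→9 push 1 @ unit cost 17 (adds 17)
total cost = 137

Minimum cost for 11 units: 137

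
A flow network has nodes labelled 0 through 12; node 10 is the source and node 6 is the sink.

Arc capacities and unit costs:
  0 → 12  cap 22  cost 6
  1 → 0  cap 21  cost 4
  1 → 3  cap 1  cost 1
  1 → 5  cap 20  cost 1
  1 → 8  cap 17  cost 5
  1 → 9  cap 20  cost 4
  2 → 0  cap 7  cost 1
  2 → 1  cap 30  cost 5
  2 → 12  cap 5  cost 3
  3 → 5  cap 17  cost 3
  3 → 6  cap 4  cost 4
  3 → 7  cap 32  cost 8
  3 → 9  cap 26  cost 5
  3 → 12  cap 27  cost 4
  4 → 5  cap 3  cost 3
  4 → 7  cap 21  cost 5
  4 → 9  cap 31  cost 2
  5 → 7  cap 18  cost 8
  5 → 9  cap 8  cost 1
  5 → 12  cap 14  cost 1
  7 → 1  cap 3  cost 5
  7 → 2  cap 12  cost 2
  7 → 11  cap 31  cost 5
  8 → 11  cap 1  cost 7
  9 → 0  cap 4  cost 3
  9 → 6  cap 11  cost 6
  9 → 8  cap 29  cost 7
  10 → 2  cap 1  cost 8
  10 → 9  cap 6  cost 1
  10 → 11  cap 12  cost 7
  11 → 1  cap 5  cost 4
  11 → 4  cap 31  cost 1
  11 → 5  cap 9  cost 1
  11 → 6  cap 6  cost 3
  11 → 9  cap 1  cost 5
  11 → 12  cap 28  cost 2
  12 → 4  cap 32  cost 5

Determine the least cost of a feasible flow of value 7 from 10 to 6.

Minimum cost for 7 units: 52

shortest-cost path #1: 10→9→6 push 6 @ unit cost 7 (adds 42)
shortest-cost path #2: 10→11→6 push 1 @ unit cost 10 (adds 10)
total cost = 52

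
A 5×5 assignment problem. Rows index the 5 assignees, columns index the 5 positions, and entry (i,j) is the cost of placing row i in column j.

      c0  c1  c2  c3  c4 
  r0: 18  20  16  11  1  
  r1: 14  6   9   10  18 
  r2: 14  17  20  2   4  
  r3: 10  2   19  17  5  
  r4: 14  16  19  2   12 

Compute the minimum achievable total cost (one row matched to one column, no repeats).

Minimum assignment cost: 28

one of 2 optimal assignments: row0→col4 (cost 1), row1→col2 (cost 9), row2→col0 (cost 14), row3→col1 (cost 2), row4→col3 (cost 2)
total = 1 + 9 + 14 + 2 + 2 = 28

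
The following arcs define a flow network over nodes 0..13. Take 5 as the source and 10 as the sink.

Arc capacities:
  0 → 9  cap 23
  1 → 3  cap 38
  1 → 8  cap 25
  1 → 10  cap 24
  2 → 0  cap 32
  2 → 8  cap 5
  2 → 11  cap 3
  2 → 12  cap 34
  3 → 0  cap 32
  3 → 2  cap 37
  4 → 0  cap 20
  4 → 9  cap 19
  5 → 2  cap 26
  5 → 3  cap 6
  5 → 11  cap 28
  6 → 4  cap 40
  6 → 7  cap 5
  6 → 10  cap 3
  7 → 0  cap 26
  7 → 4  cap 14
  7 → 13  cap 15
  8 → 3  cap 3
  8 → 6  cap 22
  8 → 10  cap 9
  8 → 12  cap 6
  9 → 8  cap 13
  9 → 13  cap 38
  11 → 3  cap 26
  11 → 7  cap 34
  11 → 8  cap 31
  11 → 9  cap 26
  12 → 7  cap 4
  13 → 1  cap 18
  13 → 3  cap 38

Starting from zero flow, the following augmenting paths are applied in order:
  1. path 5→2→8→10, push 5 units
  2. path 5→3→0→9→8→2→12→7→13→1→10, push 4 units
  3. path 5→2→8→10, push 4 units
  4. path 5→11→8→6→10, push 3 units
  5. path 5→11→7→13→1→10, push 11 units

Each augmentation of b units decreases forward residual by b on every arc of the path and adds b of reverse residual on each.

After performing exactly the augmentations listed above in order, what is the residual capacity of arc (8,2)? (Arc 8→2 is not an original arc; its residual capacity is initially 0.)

after path 1 (5→2→8→10, push 5): res(8,2)=5
after path 2 (5→3→0→9→8→2→12→7→13→1→10, push 4): res(8,2)=1
after path 3 (5→2→8→10, push 4): res(8,2)=5
after path 4 (5→11→8→6→10, push 3): res(8,2)=5
after path 5 (5→11→7→13→1→10, push 11): res(8,2)=5

Residual capacity of (8,2): 5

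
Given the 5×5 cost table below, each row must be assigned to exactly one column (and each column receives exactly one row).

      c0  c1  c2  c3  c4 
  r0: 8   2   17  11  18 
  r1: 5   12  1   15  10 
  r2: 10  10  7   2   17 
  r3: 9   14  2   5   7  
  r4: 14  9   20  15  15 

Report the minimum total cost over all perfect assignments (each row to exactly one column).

Minimum assignment cost: 26

one of 2 optimal assignments: row0→col1 (cost 2), row1→col0 (cost 5), row2→col3 (cost 2), row3→col2 (cost 2), row4→col4 (cost 15)
total = 2 + 5 + 2 + 2 + 15 = 26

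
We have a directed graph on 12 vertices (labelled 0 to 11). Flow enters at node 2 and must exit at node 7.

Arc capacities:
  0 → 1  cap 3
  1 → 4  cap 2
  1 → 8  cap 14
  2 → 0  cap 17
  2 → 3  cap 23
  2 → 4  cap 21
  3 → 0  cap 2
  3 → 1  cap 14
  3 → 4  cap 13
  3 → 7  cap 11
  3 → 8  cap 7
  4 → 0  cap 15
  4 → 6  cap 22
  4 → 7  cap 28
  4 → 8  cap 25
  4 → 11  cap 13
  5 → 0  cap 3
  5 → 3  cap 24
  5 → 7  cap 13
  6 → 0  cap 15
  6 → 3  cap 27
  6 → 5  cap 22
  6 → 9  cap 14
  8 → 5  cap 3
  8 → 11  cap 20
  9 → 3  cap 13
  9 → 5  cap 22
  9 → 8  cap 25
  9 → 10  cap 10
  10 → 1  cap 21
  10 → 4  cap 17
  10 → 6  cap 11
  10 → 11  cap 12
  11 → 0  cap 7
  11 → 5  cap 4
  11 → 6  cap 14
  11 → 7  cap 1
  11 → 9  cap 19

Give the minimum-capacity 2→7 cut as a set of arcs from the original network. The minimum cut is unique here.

augment #1: 2→3→7 push 11
augment #2: 2→4→7 push 21
augment #3: 2→3→4→7 push 7
augment #4: 2→3→4→11→7 push 1
augment #5: 2→3→8→5→7 push 3
augment #6: 2→3→4→6→5→7 push 1
augment #7: 2→0→1→4→6→5→7 push 2
augment #8: 2→0→1→8→11→5→7 push 1
max flow = 47; residual-reachable set from 2 gives S-side
cut edges (S→T): {(0,1), (2,3), (2,4)} total cap 47

Min-cut arcs: {(0,1), (2,3), (2,4)} (total capacity 47)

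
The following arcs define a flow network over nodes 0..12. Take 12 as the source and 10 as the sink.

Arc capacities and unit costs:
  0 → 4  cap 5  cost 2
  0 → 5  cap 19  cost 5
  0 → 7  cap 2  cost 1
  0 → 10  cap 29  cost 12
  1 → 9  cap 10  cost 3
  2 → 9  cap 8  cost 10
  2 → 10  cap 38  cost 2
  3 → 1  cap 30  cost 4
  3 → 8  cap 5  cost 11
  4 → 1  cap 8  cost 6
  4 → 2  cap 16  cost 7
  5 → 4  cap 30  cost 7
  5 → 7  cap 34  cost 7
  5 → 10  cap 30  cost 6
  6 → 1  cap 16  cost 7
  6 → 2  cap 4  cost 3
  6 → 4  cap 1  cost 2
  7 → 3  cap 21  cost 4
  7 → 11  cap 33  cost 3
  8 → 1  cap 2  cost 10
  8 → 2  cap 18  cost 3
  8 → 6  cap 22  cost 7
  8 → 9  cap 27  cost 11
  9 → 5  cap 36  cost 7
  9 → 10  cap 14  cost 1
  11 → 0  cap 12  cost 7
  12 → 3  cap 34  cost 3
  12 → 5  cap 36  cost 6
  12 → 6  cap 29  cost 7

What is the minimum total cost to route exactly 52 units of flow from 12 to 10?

Minimum cost for 52 units: 675

shortest-cost path #1: 12→3→1→9→10 push 10 @ unit cost 11 (adds 110)
shortest-cost path #2: 12→5→10 push 30 @ unit cost 12 (adds 360)
shortest-cost path #3: 12→6→2→10 push 4 @ unit cost 12 (adds 48)
shortest-cost path #4: 12→6→4→2→10 push 1 @ unit cost 18 (adds 18)
shortest-cost path #5: 12→3→8→2→10 push 5 @ unit cost 19 (adds 95)
shortest-cost path #6: 12→5→4→2→10 push 2 @ unit cost 22 (adds 44)
total cost = 675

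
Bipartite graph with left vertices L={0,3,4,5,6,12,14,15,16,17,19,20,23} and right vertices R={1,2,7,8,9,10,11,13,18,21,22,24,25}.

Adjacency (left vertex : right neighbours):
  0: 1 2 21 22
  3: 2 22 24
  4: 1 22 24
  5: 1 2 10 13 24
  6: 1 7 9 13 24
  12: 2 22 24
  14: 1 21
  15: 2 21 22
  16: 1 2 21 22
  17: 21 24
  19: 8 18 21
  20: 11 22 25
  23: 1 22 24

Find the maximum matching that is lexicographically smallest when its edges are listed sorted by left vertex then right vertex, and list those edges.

|M| = 9 (so the lex-smallest maximum matching has 9 edges)
process left vertices in ascending order; for each, take the smallest-labelled available neighbour that still permits 9 edges overall, or leave it unmatched if none does
lex-smallest matching: {0-1, 3-2, 4-22, 5-10, 6-7, 12-24, 14-21, 19-8, 20-11}

Lex-smallest maximum matching: {(0,1), (3,2), (4,22), (5,10), (6,7), (12,24), (14,21), (19,8), (20,11)}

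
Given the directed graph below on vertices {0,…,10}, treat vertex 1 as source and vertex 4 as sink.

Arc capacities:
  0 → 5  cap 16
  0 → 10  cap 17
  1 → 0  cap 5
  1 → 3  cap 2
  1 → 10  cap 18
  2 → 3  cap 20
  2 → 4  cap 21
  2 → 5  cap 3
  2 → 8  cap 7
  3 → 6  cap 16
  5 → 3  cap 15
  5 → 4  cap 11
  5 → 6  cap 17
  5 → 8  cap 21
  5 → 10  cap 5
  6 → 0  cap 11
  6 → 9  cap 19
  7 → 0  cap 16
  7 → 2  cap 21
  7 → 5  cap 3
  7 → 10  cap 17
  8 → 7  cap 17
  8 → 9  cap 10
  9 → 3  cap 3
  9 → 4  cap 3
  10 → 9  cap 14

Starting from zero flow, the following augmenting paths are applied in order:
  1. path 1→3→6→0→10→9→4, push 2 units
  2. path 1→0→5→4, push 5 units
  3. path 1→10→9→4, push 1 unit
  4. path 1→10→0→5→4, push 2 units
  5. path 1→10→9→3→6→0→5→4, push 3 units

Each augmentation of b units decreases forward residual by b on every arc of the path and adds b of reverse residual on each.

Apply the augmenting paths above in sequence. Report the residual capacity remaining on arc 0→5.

after path 1 (1→3→6→0→10→9→4, push 2): res(0,5)=16
after path 2 (1→0→5→4, push 5): res(0,5)=11
after path 3 (1→10→9→4, push 1): res(0,5)=11
after path 4 (1→10→0→5→4, push 2): res(0,5)=9
after path 5 (1→10→9→3→6→0→5→4, push 3): res(0,5)=6

Residual capacity of (0,5): 6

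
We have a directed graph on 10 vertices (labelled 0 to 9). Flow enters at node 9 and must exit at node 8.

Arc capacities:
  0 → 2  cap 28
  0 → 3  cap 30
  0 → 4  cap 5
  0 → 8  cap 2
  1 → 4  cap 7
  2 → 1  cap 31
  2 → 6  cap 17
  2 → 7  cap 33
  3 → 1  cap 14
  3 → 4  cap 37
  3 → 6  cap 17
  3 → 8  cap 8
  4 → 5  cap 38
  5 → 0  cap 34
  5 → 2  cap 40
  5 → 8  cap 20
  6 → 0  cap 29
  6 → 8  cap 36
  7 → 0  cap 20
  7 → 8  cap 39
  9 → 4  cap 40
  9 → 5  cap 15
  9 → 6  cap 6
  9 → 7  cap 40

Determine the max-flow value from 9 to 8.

augment #1: 9→5→8 bottleneck 15, total now 15
augment #2: 9→6→8 bottleneck 6, total now 21
augment #3: 9→7→8 bottleneck 39, total now 60
augment #4: 9→4→5→8 bottleneck 5, total now 65
augment #5: 9→7→0→8 bottleneck 1, total now 66
augment #6: 9→4→5→0→8 bottleneck 1, total now 67
augment #7: 9→4→5→0→3→8 bottleneck 8, total now 75
augment #8: 9→4→5→2→6→8 bottleneck 17, total now 92
augment #9: 9→4→5→0→3→6→8 bottleneck 7, total now 99

Maximum flow value: 99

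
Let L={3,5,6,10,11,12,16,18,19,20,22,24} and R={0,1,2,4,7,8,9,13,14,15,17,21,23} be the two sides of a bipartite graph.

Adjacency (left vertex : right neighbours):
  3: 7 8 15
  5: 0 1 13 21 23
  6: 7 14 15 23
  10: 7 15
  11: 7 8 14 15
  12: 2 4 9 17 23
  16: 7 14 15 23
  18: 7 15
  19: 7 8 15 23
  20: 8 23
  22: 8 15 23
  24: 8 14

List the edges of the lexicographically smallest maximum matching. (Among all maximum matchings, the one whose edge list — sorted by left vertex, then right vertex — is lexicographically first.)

|M| = 7 (so the lex-smallest maximum matching has 7 edges)
process left vertices in ascending order; for each, take the smallest-labelled available neighbour that still permits 7 edges overall, or leave it unmatched if none does
lex-smallest matching: {3-7, 5-0, 6-14, 10-15, 11-8, 12-2, 16-23}

Lex-smallest maximum matching: {(3,7), (5,0), (6,14), (10,15), (11,8), (12,2), (16,23)}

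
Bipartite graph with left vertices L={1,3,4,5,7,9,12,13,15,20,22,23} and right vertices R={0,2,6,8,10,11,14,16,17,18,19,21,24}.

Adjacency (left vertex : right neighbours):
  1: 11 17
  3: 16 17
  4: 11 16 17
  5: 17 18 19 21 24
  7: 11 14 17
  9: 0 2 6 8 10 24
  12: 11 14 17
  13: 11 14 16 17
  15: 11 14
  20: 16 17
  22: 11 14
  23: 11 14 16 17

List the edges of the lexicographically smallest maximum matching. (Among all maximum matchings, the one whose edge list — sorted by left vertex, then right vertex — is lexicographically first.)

|M| = 6 (so the lex-smallest maximum matching has 6 edges)
process left vertices in ascending order; for each, take the smallest-labelled available neighbour that still permits 6 edges overall, or leave it unmatched if none does
lex-smallest matching: {1-11, 3-16, 4-17, 5-18, 7-14, 9-0}

Lex-smallest maximum matching: {(1,11), (3,16), (4,17), (5,18), (7,14), (9,0)}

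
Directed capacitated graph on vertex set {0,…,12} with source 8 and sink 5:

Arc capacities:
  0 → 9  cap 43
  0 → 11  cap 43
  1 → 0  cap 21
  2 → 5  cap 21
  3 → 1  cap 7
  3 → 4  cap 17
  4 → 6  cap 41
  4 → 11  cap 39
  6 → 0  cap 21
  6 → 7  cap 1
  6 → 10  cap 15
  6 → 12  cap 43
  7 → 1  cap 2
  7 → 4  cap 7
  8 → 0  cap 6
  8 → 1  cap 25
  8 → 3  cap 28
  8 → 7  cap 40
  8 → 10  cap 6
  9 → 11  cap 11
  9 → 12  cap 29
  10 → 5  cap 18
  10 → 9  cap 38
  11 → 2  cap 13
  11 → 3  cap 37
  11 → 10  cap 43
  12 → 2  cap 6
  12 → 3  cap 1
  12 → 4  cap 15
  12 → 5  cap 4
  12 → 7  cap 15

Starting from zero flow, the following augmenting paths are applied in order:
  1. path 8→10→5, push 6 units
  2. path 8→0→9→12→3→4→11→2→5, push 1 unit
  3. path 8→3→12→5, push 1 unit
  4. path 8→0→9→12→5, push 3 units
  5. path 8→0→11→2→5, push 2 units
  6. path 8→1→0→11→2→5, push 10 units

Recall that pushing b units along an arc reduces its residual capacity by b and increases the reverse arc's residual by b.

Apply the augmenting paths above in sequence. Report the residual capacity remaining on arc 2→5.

Residual capacity of (2,5): 8

after path 1 (8→10→5, push 6): res(2,5)=21
after path 2 (8→0→9→12→3→4→11→2→5, push 1): res(2,5)=20
after path 3 (8→3→12→5, push 1): res(2,5)=20
after path 4 (8→0→9→12→5, push 3): res(2,5)=20
after path 5 (8→0→11→2→5, push 2): res(2,5)=18
after path 6 (8→1→0→11→2→5, push 10): res(2,5)=8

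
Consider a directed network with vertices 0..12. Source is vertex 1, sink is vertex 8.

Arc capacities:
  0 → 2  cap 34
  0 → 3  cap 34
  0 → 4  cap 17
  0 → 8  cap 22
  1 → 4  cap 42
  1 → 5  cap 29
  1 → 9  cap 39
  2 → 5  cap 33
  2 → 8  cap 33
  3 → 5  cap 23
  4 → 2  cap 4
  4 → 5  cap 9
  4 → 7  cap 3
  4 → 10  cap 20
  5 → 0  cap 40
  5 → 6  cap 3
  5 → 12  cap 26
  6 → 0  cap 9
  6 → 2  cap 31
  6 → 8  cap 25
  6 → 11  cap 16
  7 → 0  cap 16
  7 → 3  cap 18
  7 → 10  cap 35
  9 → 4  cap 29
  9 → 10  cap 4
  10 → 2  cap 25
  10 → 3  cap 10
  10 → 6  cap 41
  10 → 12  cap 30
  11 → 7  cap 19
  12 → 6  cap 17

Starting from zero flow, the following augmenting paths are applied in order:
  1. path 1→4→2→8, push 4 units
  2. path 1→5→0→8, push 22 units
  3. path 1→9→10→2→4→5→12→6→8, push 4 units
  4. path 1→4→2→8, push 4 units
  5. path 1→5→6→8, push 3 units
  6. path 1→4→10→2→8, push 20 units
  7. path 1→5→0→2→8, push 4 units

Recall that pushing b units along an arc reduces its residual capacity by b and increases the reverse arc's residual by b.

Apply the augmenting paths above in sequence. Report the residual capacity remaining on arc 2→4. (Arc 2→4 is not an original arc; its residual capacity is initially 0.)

Residual capacity of (2,4): 4

after path 1 (1→4→2→8, push 4): res(2,4)=4
after path 2 (1→5→0→8, push 22): res(2,4)=4
after path 3 (1→9→10→2→4→5→12→6→8, push 4): res(2,4)=0
after path 4 (1→4→2→8, push 4): res(2,4)=4
after path 5 (1→5→6→8, push 3): res(2,4)=4
after path 6 (1→4→10→2→8, push 20): res(2,4)=4
after path 7 (1→5→0→2→8, push 4): res(2,4)=4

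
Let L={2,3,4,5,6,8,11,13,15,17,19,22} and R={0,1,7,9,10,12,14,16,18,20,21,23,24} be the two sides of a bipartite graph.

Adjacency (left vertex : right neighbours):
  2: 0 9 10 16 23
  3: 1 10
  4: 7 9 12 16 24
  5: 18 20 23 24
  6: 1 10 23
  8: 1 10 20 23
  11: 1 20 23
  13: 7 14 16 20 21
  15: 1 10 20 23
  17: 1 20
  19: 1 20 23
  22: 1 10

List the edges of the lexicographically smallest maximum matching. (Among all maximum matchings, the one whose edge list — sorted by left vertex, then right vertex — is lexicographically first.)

Lex-smallest maximum matching: {(2,0), (3,1), (4,7), (5,18), (6,10), (8,20), (11,23), (13,14)}

|M| = 8 (so the lex-smallest maximum matching has 8 edges)
process left vertices in ascending order; for each, take the smallest-labelled available neighbour that still permits 8 edges overall, or leave it unmatched if none does
lex-smallest matching: {2-0, 3-1, 4-7, 5-18, 6-10, 8-20, 11-23, 13-14}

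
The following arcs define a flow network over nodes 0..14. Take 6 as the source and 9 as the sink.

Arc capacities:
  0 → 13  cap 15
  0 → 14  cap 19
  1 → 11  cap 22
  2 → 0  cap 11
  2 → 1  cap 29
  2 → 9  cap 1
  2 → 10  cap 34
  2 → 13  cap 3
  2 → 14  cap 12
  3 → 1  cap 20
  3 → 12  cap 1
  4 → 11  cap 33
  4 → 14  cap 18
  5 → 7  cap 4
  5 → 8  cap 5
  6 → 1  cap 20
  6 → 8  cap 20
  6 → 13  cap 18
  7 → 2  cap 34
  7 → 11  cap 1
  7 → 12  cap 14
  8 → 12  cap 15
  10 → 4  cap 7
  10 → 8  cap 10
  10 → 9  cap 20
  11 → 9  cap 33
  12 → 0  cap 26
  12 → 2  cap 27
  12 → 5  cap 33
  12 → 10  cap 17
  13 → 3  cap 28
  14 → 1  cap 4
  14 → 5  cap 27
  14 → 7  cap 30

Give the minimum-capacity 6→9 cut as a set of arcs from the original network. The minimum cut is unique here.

augment #1: 6→1→11→9 push 20
augment #2: 6→8→12→2→9 push 1
augment #3: 6→8→12→10→9 push 14
augment #4: 6→13→3→1→11→9 push 2
augment #5: 6→13→3→12→10→9 push 1
max flow = 38; residual-reachable set from 6 gives S-side
cut edges (S→T): {(1,11), (3,12), (8,12)} total cap 38

Min-cut arcs: {(1,11), (3,12), (8,12)} (total capacity 38)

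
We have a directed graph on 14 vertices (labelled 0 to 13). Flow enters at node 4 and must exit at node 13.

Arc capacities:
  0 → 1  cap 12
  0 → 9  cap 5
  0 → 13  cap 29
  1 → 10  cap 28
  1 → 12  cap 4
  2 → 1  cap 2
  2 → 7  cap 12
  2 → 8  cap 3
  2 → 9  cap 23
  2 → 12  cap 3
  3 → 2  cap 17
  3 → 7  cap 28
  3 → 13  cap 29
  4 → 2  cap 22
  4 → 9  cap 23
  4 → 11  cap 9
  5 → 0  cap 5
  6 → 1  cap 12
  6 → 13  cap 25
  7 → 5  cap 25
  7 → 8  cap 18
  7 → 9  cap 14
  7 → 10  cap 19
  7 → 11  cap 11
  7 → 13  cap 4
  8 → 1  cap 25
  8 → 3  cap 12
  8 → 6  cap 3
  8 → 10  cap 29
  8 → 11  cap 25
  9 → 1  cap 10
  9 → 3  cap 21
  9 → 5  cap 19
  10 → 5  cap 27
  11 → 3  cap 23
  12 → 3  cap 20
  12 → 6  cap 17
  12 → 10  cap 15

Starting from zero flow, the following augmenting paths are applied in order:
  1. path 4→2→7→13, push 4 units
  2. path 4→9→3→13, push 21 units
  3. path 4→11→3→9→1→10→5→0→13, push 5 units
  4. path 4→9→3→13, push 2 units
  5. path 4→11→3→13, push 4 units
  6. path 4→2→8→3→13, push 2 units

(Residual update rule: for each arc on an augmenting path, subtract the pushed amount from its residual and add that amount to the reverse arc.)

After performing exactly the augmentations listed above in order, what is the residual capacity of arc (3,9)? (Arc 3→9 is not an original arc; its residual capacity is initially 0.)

Residual capacity of (3,9): 18

after path 1 (4→2→7→13, push 4): res(3,9)=0
after path 2 (4→9→3→13, push 21): res(3,9)=21
after path 3 (4→11→3→9→1→10→5→0→13, push 5): res(3,9)=16
after path 4 (4→9→3→13, push 2): res(3,9)=18
after path 5 (4→11→3→13, push 4): res(3,9)=18
after path 6 (4→2→8→3→13, push 2): res(3,9)=18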